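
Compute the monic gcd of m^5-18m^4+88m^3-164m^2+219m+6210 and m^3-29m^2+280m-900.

m^2-19m+90

Repeated division with remainder:
  m^5-18m^4+88m^3-164m^2+219m+6210 = (m^2+11m+127)(m^3-29m^2+280m-900) + (1339m^2-25441m+120510)
  m^3-29m^2+280m-900 = ((1/1339)m-10/1339)(1339m^2-25441m+120510) + (0)
Last nonzero remainder: 1339m^2-25441m+120510. Dividing through by 1339 gives the monic gcd m^2-19m+90.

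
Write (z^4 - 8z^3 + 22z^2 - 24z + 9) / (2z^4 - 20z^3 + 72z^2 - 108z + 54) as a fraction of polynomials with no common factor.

(z - 1)/(2z - 6)

Apply the Euclidean algorithm:
  z^4 - 8z^3 + 22z^2 - 24z + 9 = (1/2)(2z^4 - 20z^3 + 72z^2 - 108z + 54) + (2z^3 - 14z^2 + 30z - 18)
  2z^4 - 20z^3 + 72z^2 - 108z + 54 = (z - 3)(2z^3 - 14z^2 + 30z - 18) + (0)
Last nonzero remainder: 2z^3 - 14z^2 + 30z - 18. Dividing through by 2 gives the monic gcd z^3 - 7z^2 + 15z - 9.
Cancel z^3 - 7z^2 + 15z - 9 from numerator and denominator to get the reduced form.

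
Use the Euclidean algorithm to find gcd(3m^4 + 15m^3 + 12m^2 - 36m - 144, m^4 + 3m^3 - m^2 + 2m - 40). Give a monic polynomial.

m^2 + 2m - 8

By polynomial division,
  3m^4 + 15m^3 + 12m^2 - 36m - 144 = (3)(m^4 + 3m^3 - m^2 + 2m - 40) + (6m^3 + 15m^2 - 42m - 24)
  m^4 + 3m^3 - m^2 + 2m - 40 = ((1/6)m + 1/12)(6m^3 + 15m^2 - 42m - 24) + ((19/4)m^2 + (19/2)m - 38)
  6m^3 + 15m^2 - 42m - 24 = ((24/19)m + 12/19)((19/4)m^2 + (19/2)m - 38) + (0)
Last nonzero remainder: (19/4)m^2 + (19/2)m - 38. Dividing through by 19/4 gives the monic gcd m^2 + 2m - 8.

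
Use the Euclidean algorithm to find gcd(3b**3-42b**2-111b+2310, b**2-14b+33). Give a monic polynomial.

Repeated division with remainder:
  3b**3-42b**2-111b+2310 = (3b)(b**2-14b+33) + (-210b+2310)
  b**2-14b+33 = (-(1/210)b+1/70)(-210b+2310) + (0)
Last nonzero remainder: -210b+2310. Dividing through by -210 gives the monic gcd b-11.

b-11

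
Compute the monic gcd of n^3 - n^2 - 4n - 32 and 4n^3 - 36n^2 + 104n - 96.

Apply the Euclidean algorithm:
  n^3 - n^2 - 4n - 32 = (1/4)(4n^3 - 36n^2 + 104n - 96) + (8n^2 - 30n - 8)
  4n^3 - 36n^2 + 104n - 96 = ((1/2)n - 21/8)(8n^2 - 30n - 8) + ((117/4)n - 117)
  8n^2 - 30n - 8 = ((32/117)n + 8/117)((117/4)n - 117) + (0)
Last nonzero remainder: (117/4)n - 117. Dividing through by 117/4 gives the monic gcd n - 4.

n - 4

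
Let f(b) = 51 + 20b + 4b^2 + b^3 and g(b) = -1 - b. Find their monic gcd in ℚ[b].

Repeated division with remainder:
  b^3 + 4b^2 + 20b + 51 = (-b^2 - 3b - 17)(-b - 1) + (34)
  -b - 1 = (-(1/34)b - 1/34)(34) + (0)
The last nonzero remainder is the constant 34, so the polynomials are coprime and gcd = 1.

1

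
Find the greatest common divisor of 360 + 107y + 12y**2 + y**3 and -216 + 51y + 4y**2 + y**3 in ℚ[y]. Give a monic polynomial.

Apply the Euclidean algorithm:
  y**3 + 12y**2 + 107y + 360 = (y**3 + 4y**2 + 51y - 216) + (8y**2 + 56y + 576)
  y**3 + 4y**2 + 51y - 216 = ((1/8)y - 3/8)(8y**2 + 56y + 576) + (0)
Last nonzero remainder: 8y**2 + 56y + 576. Dividing through by 8 gives the monic gcd y**2 + 7y + 72.

72 + 7y + y**2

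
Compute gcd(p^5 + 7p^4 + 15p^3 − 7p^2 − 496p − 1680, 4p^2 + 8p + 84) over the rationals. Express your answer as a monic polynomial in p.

p^2 + 2p + 21

Euclidean algorithm in ℚ[p]:
  p^5 + 7p^4 + 15p^3 − 7p^2 − 496p − 1680 = ((1/4)p^3 + (5/4)p^2 − 4p − 20)(4p^2 + 8p + 84) + (0)
Last nonzero remainder: 4p^2 + 8p + 84. Dividing through by 4 gives the monic gcd p^2 + 2p + 21.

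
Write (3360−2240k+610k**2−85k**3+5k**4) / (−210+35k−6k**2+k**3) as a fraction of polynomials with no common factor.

By polynomial division,
  5k**4−85k**3+610k**2−2240k+3360 = (5k−55)(k**3−6k**2+35k−210) + (105k**2+735k−8190)
  k**3−6k**2+35k−210 = ((1/105)k−13/105)(105k**2+735k−8190) + (204k−1224)
  105k**2+735k−8190 = ((35/68)k+455/68)(204k−1224) + (0)
Last nonzero remainder: 204k−1224. Dividing through by 204 gives the monic gcd k−6.
Cancel k−6 from numerator and denominator to get the reduced form.

(−560+280k−55k**2+5k**3)/(35+k**2)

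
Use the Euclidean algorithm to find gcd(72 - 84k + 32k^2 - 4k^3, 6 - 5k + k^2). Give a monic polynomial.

6 - 5k + k^2

By polynomial division,
  -4k^3 + 32k^2 - 84k + 72 = (-4k + 12)(k^2 - 5k + 6) + (0)
The last nonzero remainder k^2 - 5k + 6 is already monic.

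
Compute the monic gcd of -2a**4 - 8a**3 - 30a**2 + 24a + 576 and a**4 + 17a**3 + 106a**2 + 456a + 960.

a**3 + 7a**2 + 36a + 96

Euclidean algorithm in ℚ[a]:
  -2a**4 - 8a**3 - 30a**2 + 24a + 576 = (-2)(a**4 + 17a**3 + 106a**2 + 456a + 960) + (26a**3 + 182a**2 + 936a + 2496)
  a**4 + 17a**3 + 106a**2 + 456a + 960 = ((1/26)a + 5/13)(26a**3 + 182a**2 + 936a + 2496) + (0)
Last nonzero remainder: 26a**3 + 182a**2 + 936a + 2496. Dividing through by 26 gives the monic gcd a**3 + 7a**2 + 36a + 96.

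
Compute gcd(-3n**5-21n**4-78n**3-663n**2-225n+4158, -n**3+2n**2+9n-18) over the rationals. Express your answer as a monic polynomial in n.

n**2+n-6

Apply the Euclidean algorithm:
  -3n**5-21n**4-78n**3-663n**2-225n+4158 = (3n**2+27n+159)(-n**3+2n**2+9n-18) + (-1170n**2-1170n+7020)
  -n**3+2n**2+9n-18 = ((1/1170)n-1/390)(-1170n**2-1170n+7020) + (0)
Last nonzero remainder: -1170n**2-1170n+7020. Dividing through by -1170 gives the monic gcd n**2+n-6.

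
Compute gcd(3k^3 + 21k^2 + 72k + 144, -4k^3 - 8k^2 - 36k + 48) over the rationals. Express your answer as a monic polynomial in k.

k^2 + 3k + 12

Repeated division with remainder:
  3k^3 + 21k^2 + 72k + 144 = (-3/4)(-4k^3 - 8k^2 - 36k + 48) + (15k^2 + 45k + 180)
  -4k^3 - 8k^2 - 36k + 48 = (-(4/15)k + 4/15)(15k^2 + 45k + 180) + (0)
Last nonzero remainder: 15k^2 + 45k + 180. Dividing through by 15 gives the monic gcd k^2 + 3k + 12.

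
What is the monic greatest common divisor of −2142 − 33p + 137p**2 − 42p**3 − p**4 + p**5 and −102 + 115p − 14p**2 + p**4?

17 − 5p + p**2

Euclidean algorithm in ℚ[p]:
  p**5 − p**4 − 42p**3 + 137p**2 − 33p − 2142 = (p − 1)(p**4 − 14p**2 + 115p − 102) + (−28p**3 + 8p**2 + 184p − 2244)
  p**4 − 14p**2 + 115p − 102 = (−(1/28)p − 1/98)(−28p**3 + 8p**2 + 184p − 2244) + (−(360/49)p**2 + (1800/49)p − 6120/49)
  −28p**3 + 8p**2 + 184p − 2244 = ((343/90)p + 539/30)(−(360/49)p**2 + (1800/49)p − 6120/49) + (0)
Last nonzero remainder: −(360/49)p**2 + (1800/49)p − 6120/49. Dividing through by −360/49 gives the monic gcd p**2 − 5p + 17.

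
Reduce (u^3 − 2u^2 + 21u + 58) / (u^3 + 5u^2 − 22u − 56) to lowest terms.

(u^2 − 4u + 29)/(u^2 + 3u − 28)

Apply the Euclidean algorithm:
  u^3 − 2u^2 + 21u + 58 = (u^3 + 5u^2 − 22u − 56) + (−7u^2 + 43u + 114)
  u^3 + 5u^2 − 22u − 56 = (−(1/7)u − 78/49)(−7u^2 + 43u + 114) + ((3074/49)u + 6148/49)
  −7u^2 + 43u + 114 = (−(343/3074)u + 2793/3074)((3074/49)u + 6148/49) + (0)
Last nonzero remainder: (3074/49)u + 6148/49. Dividing through by 3074/49 gives the monic gcd u + 2.
Cancel u + 2 from numerator and denominator to get the reduced form.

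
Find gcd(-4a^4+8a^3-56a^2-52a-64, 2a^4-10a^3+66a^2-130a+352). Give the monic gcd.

a^2-3a+16

Repeated division with remainder:
  -4a^4+8a^3-56a^2-52a-64 = (-2)(2a^4-10a^3+66a^2-130a+352) + (-12a^3+76a^2-312a+640)
  2a^4-10a^3+66a^2-130a+352 = (-(1/6)a-2/9)(-12a^3+76a^2-312a+640) + ((278/9)a^2-(278/3)a+4448/9)
  -12a^3+76a^2-312a+640 = (-(54/139)a+180/139)((278/9)a^2-(278/3)a+4448/9) + (0)
Last nonzero remainder: (278/9)a^2-(278/3)a+4448/9. Dividing through by 278/9 gives the monic gcd a^2-3a+16.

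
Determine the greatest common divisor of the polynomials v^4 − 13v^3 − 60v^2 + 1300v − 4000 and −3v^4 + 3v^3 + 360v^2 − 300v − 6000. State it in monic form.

By polynomial division,
  v^4 − 13v^3 − 60v^2 + 1300v − 4000 = (−1/3)(−3v^4 + 3v^3 + 360v^2 − 300v − 6000) + (−12v^3 + 60v^2 + 1200v − 6000)
  −3v^4 + 3v^3 + 360v^2 − 300v − 6000 = ((1/4)v + 1)(−12v^3 + 60v^2 + 1200v − 6000) + (0)
Last nonzero remainder: −12v^3 + 60v^2 + 1200v − 6000. Dividing through by −12 gives the monic gcd v^3 − 5v^2 − 100v + 500.

v^3 − 5v^2 − 100v + 500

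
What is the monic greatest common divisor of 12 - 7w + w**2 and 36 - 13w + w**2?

Apply the Euclidean algorithm:
  w**2 - 7w + 12 = (w**2 - 13w + 36) + (6w - 24)
  w**2 - 13w + 36 = ((1/6)w - 3/2)(6w - 24) + (0)
Last nonzero remainder: 6w - 24. Dividing through by 6 gives the monic gcd w - 4.

-4 + w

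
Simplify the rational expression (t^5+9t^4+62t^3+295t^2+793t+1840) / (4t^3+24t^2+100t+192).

(t^3+6t^2+28t+115)/(4t+12)

Repeated division with remainder:
  t^5+9t^4+62t^3+295t^2+793t+1840 = ((1/4)t^2+(3/4)t+19/4)(4t^3+24t^2+100t+192) + (58t^2+174t+928)
  4t^3+24t^2+100t+192 = ((2/29)t+6/29)(58t^2+174t+928) + (0)
Last nonzero remainder: 58t^2+174t+928. Dividing through by 58 gives the monic gcd t^2+3t+16.
Cancel t^2+3t+16 from numerator and denominator to get the reduced form.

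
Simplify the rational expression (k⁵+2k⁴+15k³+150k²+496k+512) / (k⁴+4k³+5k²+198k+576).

Apply the Euclidean algorithm:
  k⁵+2k⁴+15k³+150k²+496k+512 = (k-2)(k⁴+4k³+5k²+198k+576) + (18k³-38k²+316k+1664)
  k⁴+4k³+5k²+198k+576 = ((1/18)k+55/162)(18k³-38k²+316k+1664) + ((28/81)k²-(140/81)k+896/81)
  18k³-38k²+316k+1664 = ((729/14)k+1053/7)((28/81)k²-(140/81)k+896/81) + (0)
Last nonzero remainder: (28/81)k²-(140/81)k+896/81. Dividing through by 28/81 gives the monic gcd k²-5k+32.
Cancel k²-5k+32 from numerator and denominator to get the reduced form.

(k³+7k²+18k+16)/(k²+9k+18)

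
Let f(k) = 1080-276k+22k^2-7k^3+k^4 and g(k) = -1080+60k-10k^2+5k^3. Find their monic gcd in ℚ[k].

By polynomial division,
  k^4-7k^3+22k^2-276k+1080 = ((1/5)k-1)(5k^3-10k^2+60k-1080) + (0)
Last nonzero remainder: 5k^3-10k^2+60k-1080. Dividing through by 5 gives the monic gcd k^3-2k^2+12k-216.

-216+12k-2k^2+k^3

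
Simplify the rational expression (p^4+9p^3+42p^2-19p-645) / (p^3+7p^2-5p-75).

(p^2+7p+43)/(p+5)

Apply the Euclidean algorithm:
  p^4+9p^3+42p^2-19p-645 = (p+2)(p^3+7p^2-5p-75) + (33p^2+66p-495)
  p^3+7p^2-5p-75 = ((1/33)p+5/33)(33p^2+66p-495) + (0)
Last nonzero remainder: 33p^2+66p-495. Dividing through by 33 gives the monic gcd p^2+2p-15.
Cancel p^2+2p-15 from numerator and denominator to get the reduced form.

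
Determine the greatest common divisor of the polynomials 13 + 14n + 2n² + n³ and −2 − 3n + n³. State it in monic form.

1 + n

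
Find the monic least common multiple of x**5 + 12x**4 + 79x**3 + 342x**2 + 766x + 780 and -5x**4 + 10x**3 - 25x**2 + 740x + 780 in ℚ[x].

x**7 + 7x**6 + 13x**5 - 125x**4 - 1418x**3 - 5102x**2 - 8496x - 4680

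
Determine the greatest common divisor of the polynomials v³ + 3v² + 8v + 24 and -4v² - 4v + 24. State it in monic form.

By polynomial division,
  v³ + 3v² + 8v + 24 = (-(1/4)v - 1/2)(-4v² - 4v + 24) + (12v + 36)
  -4v² - 4v + 24 = (-(1/3)v + 2/3)(12v + 36) + (0)
Last nonzero remainder: 12v + 36. Dividing through by 12 gives the monic gcd v + 3.

v + 3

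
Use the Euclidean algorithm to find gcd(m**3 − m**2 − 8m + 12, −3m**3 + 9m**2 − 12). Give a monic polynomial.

m**2 − 4m + 4

Euclidean algorithm in ℚ[m]:
  m**3 − m**2 − 8m + 12 = (−1/3)(−3m**3 + 9m**2 − 12) + (2m**2 − 8m + 8)
  −3m**3 + 9m**2 − 12 = (−(3/2)m − 3/2)(2m**2 − 8m + 8) + (0)
Last nonzero remainder: 2m**2 − 8m + 8. Dividing through by 2 gives the monic gcd m**2 − 4m + 4.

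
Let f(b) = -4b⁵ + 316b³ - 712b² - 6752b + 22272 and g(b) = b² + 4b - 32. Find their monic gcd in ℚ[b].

b² + 4b - 32

Euclidean algorithm in ℚ[b]:
  -4b⁵ + 316b³ - 712b² - 6752b + 22272 = (-4b³ + 16b² + 124b - 696)(b² + 4b - 32) + (0)
The last nonzero remainder b² + 4b - 32 is already monic.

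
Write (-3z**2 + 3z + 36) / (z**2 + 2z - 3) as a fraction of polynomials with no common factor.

Euclidean algorithm in ℚ[z]:
  -3z**2 + 3z + 36 = (-3)(z**2 + 2z - 3) + (9z + 27)
  z**2 + 2z - 3 = ((1/9)z - 1/9)(9z + 27) + (0)
Last nonzero remainder: 9z + 27. Dividing through by 9 gives the monic gcd z + 3.
Cancel z + 3 from numerator and denominator to get the reduced form.

(-3z + 12)/(z - 1)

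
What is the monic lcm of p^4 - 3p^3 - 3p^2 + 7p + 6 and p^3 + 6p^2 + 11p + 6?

Euclidean algorithm in ℚ[p]:
  p^4 - 3p^3 - 3p^2 + 7p + 6 = (p - 9)(p^3 + 6p^2 + 11p + 6) + (40p^2 + 100p + 60)
  p^3 + 6p^2 + 11p + 6 = ((1/40)p + 7/80)(40p^2 + 100p + 60) + ((3/4)p + 3/4)
  40p^2 + 100p + 60 = ((160/3)p + 80)((3/4)p + 3/4) + (0)
Last nonzero remainder: (3/4)p + 3/4. Dividing through by 3/4 gives the monic gcd p + 1.
Then lcm(f, g) = f·g / gcd(f, g); expanding and making the result monic gives the answer.

p^6 + 2p^5 - 12p^4 - 26p^3 + 23p^2 + 72p + 36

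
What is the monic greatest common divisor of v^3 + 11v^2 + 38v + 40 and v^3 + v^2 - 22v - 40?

v^2 + 6v + 8

By polynomial division,
  v^3 + 11v^2 + 38v + 40 = (v^3 + v^2 - 22v - 40) + (10v^2 + 60v + 80)
  v^3 + v^2 - 22v - 40 = ((1/10)v - 1/2)(10v^2 + 60v + 80) + (0)
Last nonzero remainder: 10v^2 + 60v + 80. Dividing through by 10 gives the monic gcd v^2 + 6v + 8.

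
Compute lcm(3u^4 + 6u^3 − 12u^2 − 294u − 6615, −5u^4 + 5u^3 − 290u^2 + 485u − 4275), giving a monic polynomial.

u^6 − u^5 + 9u^4 − 48u^3 − 1987u^2 + 4753u − 41895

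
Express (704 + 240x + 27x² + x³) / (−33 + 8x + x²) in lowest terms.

(64 + 16x + x²)/(−3 + x)

Euclidean algorithm in ℚ[x]:
  x³ + 27x² + 240x + 704 = (x + 19)(x² + 8x − 33) + (121x + 1331)
  x² + 8x − 33 = ((1/121)x − 3/121)(121x + 1331) + (0)
Last nonzero remainder: 121x + 1331. Dividing through by 121 gives the monic gcd x + 11.
Cancel x + 11 from numerator and denominator to get the reduced form.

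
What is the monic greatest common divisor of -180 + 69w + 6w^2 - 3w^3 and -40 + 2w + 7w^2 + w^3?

Apply the Euclidean algorithm:
  -3w^3 + 6w^2 + 69w - 180 = (-3)(w^3 + 7w^2 + 2w - 40) + (27w^2 + 75w - 300)
  w^3 + 7w^2 + 2w - 40 = ((1/27)w + 38/243)(27w^2 + 75w - 300) + ((112/81)w + 560/81)
  27w^2 + 75w - 300 = ((2187/112)w - 1215/28)((112/81)w + 560/81) + (0)
Last nonzero remainder: (112/81)w + 560/81. Dividing through by 112/81 gives the monic gcd w + 5.

5 + w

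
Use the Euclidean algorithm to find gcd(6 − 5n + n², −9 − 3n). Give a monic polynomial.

Repeated division with remainder:
  n² − 5n + 6 = (−(1/3)n + 8/3)(−3n − 9) + (30)
  −3n − 9 = (−(1/10)n − 3/10)(30) + (0)
The last nonzero remainder is the constant 30, so the polynomials are coprime and gcd = 1.

1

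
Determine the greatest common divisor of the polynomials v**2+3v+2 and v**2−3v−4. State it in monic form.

Apply the Euclidean algorithm:
  v**2+3v+2 = (v**2−3v−4) + (6v+6)
  v**2−3v−4 = ((1/6)v−2/3)(6v+6) + (0)
Last nonzero remainder: 6v+6. Dividing through by 6 gives the monic gcd v+1.

v+1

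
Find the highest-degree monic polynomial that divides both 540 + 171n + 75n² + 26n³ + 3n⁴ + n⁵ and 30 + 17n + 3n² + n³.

15 + n + n²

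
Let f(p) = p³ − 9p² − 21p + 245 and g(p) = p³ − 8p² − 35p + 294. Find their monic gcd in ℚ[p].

p² − 14p + 49

Apply the Euclidean algorithm:
  p³ − 9p² − 21p + 245 = (p³ − 8p² − 35p + 294) + (−p² + 14p − 49)
  p³ − 8p² − 35p + 294 = (−p − 6)(−p² + 14p − 49) + (0)
Last nonzero remainder: −p² + 14p − 49. Dividing through by −1 gives the monic gcd p² − 14p + 49.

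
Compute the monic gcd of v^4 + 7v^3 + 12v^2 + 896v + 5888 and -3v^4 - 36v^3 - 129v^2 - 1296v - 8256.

Repeated division with remainder:
  v^4 + 7v^3 + 12v^2 + 896v + 5888 = (-1/3)(-3v^4 - 36v^3 - 129v^2 - 1296v - 8256) + (-5v^3 - 31v^2 + 464v + 3136)
  -3v^4 - 36v^3 - 129v^2 - 1296v - 8256 = ((3/5)v + 87/25)(-5v^3 - 31v^2 + 464v + 3136) + (-(7488/25)v^2 - (119808/25)v - 479232/25)
  -5v^3 - 31v^2 + 464v + 3136 = ((125/7488)v - 1225/7488)(-(7488/25)v^2 - (119808/25)v - 479232/25) + (0)
Last nonzero remainder: -(7488/25)v^2 - (119808/25)v - 479232/25. Dividing through by -7488/25 gives the monic gcd v^2 + 16v + 64.

v^2 + 16v + 64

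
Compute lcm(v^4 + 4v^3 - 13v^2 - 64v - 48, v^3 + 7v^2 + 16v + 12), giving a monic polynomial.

v^6 + 8v^5 + 7v^4 - 100v^3 - 356v^2 - 448v - 192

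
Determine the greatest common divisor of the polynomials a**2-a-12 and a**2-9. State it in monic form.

a+3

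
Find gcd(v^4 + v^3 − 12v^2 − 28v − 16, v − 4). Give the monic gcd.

Repeated division with remainder:
  v^4 + v^3 − 12v^2 − 28v − 16 = (v^3 + 5v^2 + 8v + 4)(v − 4) + (0)
The last nonzero remainder v − 4 is already monic.

v − 4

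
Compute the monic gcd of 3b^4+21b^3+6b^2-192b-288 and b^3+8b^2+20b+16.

Apply the Euclidean algorithm:
  3b^4+21b^3+6b^2-192b-288 = (3b-3)(b^3+8b^2+20b+16) + (-30b^2-180b-240)
  b^3+8b^2+20b+16 = (-(1/30)b-1/15)(-30b^2-180b-240) + (0)
Last nonzero remainder: -30b^2-180b-240. Dividing through by -30 gives the monic gcd b^2+6b+8.

b^2+6b+8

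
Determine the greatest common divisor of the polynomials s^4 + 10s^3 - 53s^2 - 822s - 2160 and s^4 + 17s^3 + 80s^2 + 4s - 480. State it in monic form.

By polynomial division,
  s^4 + 10s^3 - 53s^2 - 822s - 2160 = (s^4 + 17s^3 + 80s^2 + 4s - 480) + (-7s^3 - 133s^2 - 826s - 1680)
  s^4 + 17s^3 + 80s^2 + 4s - 480 = (-(1/7)s + 2/7)(-7s^3 - 133s^2 - 826s - 1680) + (0)
Last nonzero remainder: -7s^3 - 133s^2 - 826s - 1680. Dividing through by -7 gives the monic gcd s^3 + 19s^2 + 118s + 240.

s^3 + 19s^2 + 118s + 240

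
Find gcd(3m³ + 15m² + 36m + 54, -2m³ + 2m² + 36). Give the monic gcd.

m² + 2m + 6

By polynomial division,
  3m³ + 15m² + 36m + 54 = (-3/2)(-2m³ + 2m² + 36) + (18m² + 36m + 108)
  -2m³ + 2m² + 36 = (-(1/9)m + 1/3)(18m² + 36m + 108) + (0)
Last nonzero remainder: 18m² + 36m + 108. Dividing through by 18 gives the monic gcd m² + 2m + 6.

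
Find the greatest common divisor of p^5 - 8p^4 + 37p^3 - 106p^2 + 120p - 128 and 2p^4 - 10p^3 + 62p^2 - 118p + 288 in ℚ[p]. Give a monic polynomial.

p^2 - 3p + 16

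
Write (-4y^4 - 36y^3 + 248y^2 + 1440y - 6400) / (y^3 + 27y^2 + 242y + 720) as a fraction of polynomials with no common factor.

(-4y^2 + 36y - 80)/(y + 9)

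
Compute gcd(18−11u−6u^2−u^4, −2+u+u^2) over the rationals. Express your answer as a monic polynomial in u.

−2+u+u^2

Repeated division with remainder:
  −u^4−6u^2−11u+18 = (−u^2+u−9)(u^2+u−2) + (0)
The last nonzero remainder u^2+u−2 is already monic.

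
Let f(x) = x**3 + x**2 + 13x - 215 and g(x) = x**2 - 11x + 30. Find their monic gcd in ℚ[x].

Euclidean algorithm in ℚ[x]:
  x**3 + x**2 + 13x - 215 = (x + 12)(x**2 - 11x + 30) + (115x - 575)
  x**2 - 11x + 30 = ((1/115)x - 6/115)(115x - 575) + (0)
Last nonzero remainder: 115x - 575. Dividing through by 115 gives the monic gcd x - 5.

x - 5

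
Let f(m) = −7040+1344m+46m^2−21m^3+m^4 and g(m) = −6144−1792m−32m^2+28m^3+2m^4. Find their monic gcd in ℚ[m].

Repeated division with remainder:
  m^4−21m^3+46m^2+1344m−7040 = (1/2)(2m^4+28m^3−32m^2−1792m−6144) + (−35m^3+62m^2+2240m−3968)
  2m^4+28m^3−32m^2−1792m−6144 = (−(2/35)m−1104/1225)(−35m^3+62m^2+2240m−3968) + ((186048/1225)m^2−11907072/1225)
  −35m^3+62m^2+2240m−3968 = (−(42875/186048)m+37975/93024)((186048/1225)m^2−11907072/1225) + (0)
Last nonzero remainder: (186048/1225)m^2−11907072/1225. Dividing through by 186048/1225 gives the monic gcd m^2−64.

−64+m^2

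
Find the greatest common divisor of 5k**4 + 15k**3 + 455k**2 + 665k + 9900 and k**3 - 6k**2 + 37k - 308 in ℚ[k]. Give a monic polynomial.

By polynomial division,
  5k**4 + 15k**3 + 455k**2 + 665k + 9900 = (5k + 45)(k**3 - 6k**2 + 37k - 308) + (540k**2 + 540k + 23760)
  k**3 - 6k**2 + 37k - 308 = ((1/540)k - 7/540)(540k**2 + 540k + 23760) + (0)
Last nonzero remainder: 540k**2 + 540k + 23760. Dividing through by 540 gives the monic gcd k**2 + k + 44.

k**2 + k + 44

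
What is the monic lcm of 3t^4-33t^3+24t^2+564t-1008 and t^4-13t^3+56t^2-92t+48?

t^6-16t^5+67t^4+104t^3-1244t^2+2432t-1344

Apply the Euclidean algorithm:
  3t^4-33t^3+24t^2+564t-1008 = (3)(t^4-13t^3+56t^2-92t+48) + (6t^3-144t^2+840t-1152)
  t^4-13t^3+56t^2-92t+48 = ((1/6)t+11/6)(6t^3-144t^2+840t-1152) + (180t^2-1440t+2160)
  6t^3-144t^2+840t-1152 = ((1/30)t-8/15)(180t^2-1440t+2160) + (0)
Last nonzero remainder: 180t^2-1440t+2160. Dividing through by 180 gives the monic gcd t^2-8t+12.
Then lcm(f, g) = f·g / gcd(f, g); expanding and making the result monic gives the answer.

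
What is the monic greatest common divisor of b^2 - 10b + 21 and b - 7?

b - 7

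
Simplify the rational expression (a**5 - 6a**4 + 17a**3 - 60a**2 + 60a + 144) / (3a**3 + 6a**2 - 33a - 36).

(a**3 - 4a**2 + 12a - 48)/(3a + 12)

By polynomial division,
  a**5 - 6a**4 + 17a**3 - 60a**2 + 60a + 144 = ((1/3)a**2 - (8/3)a + 44/3)(3a**3 + 6a**2 - 33a - 36) + (-224a**2 + 448a + 672)
  3a**3 + 6a**2 - 33a - 36 = (-(3/224)a - 3/56)(-224a**2 + 448a + 672) + (0)
Last nonzero remainder: -224a**2 + 448a + 672. Dividing through by -224 gives the monic gcd a**2 - 2a - 3.
Cancel a**2 - 2a - 3 from numerator and denominator to get the reduced form.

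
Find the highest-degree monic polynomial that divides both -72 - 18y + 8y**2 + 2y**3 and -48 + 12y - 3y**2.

Apply the Euclidean algorithm:
  2y**3 + 8y**2 - 18y - 72 = (-(2/3)y - 16/3)(-3y**2 + 12y - 48) + (14y - 328)
  -3y**2 + 12y - 48 = (-(3/14)y - 204/49)(14y - 328) + (-69264/49)
  14y - 328 = (-(343/34632)y + 2009/8658)(-69264/49) + (0)
The last nonzero remainder is the constant -69264/49, so the polynomials are coprime and gcd = 1.

1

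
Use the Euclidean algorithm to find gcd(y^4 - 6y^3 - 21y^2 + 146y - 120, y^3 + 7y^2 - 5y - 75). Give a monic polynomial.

Euclidean algorithm in ℚ[y]:
  y^4 - 6y^3 - 21y^2 + 146y - 120 = (y - 13)(y^3 + 7y^2 - 5y - 75) + (75y^2 + 156y - 1095)
  y^3 + 7y^2 - 5y - 75 = ((1/75)y + 41/625)(75y^2 + 156y - 1095) + (-(396/625)y - 396/125)
  75y^2 + 156y - 1095 = (-(15625/132)y + 45625/132)(-(396/625)y - 396/125) + (0)
Last nonzero remainder: -(396/625)y - 396/125. Dividing through by -396/625 gives the monic gcd y + 5.

y + 5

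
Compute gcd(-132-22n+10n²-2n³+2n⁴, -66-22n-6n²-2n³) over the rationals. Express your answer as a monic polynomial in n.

By polynomial division,
  2n⁴-2n³+10n²-22n-132 = (-n+4)(-2n³-6n²-22n-66) + (12n²+132)
  -2n³-6n²-22n-66 = (-(1/6)n-1/2)(12n²+132) + (0)
Last nonzero remainder: 12n²+132. Dividing through by 12 gives the monic gcd n²+11.

11+n²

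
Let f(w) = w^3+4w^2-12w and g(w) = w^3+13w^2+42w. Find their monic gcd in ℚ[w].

w^2+6w

By polynomial division,
  w^3+4w^2-12w = (w^3+13w^2+42w) + (-9w^2-54w)
  w^3+13w^2+42w = (-(1/9)w-7/9)(-9w^2-54w) + (0)
Last nonzero remainder: -9w^2-54w. Dividing through by -9 gives the monic gcd w^2+6w.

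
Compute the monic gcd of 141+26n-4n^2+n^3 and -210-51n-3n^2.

By polynomial division,
  n^3-4n^2+26n+141 = (-(1/3)n+7)(-3n^2-51n-210) + (313n+1611)
  -3n^2-51n-210 = (-(3/313)n-11130/97969)(313n+1611) + (-2643060/97969)
  313n+1611 = (-(30664297/2643060)n-52609353/881020)(-2643060/97969) + (0)
The last nonzero remainder is the constant -2643060/97969, so the polynomials are coprime and gcd = 1.

1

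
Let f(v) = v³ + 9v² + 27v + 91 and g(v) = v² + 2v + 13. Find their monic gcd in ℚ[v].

v² + 2v + 13

Euclidean algorithm in ℚ[v]:
  v³ + 9v² + 27v + 91 = (v + 7)(v² + 2v + 13) + (0)
The last nonzero remainder v² + 2v + 13 is already monic.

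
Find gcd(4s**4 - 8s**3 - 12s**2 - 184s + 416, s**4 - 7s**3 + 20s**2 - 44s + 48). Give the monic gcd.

s**2 - 6s + 8

By polynomial division,
  4s**4 - 8s**3 - 12s**2 - 184s + 416 = (4)(s**4 - 7s**3 + 20s**2 - 44s + 48) + (20s**3 - 92s**2 - 8s + 224)
  s**4 - 7s**3 + 20s**2 - 44s + 48 = ((1/20)s - 3/25)(20s**3 - 92s**2 - 8s + 224) + ((234/25)s**2 - (1404/25)s + 1872/25)
  20s**3 - 92s**2 - 8s + 224 = ((250/117)s + 350/117)((234/25)s**2 - (1404/25)s + 1872/25) + (0)
Last nonzero remainder: (234/25)s**2 - (1404/25)s + 1872/25. Dividing through by 234/25 gives the monic gcd s**2 - 6s + 8.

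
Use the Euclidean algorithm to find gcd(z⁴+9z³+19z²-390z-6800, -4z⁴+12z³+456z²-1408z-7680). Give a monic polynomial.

z²+2z-80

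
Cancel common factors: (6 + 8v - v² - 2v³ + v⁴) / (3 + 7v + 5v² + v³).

(6 - 4v + v²)/(3 + v)

Apply the Euclidean algorithm:
  v⁴ - 2v³ - v² + 8v + 6 = (v - 7)(v³ + 5v² + 7v + 3) + (27v² + 54v + 27)
  v³ + 5v² + 7v + 3 = ((1/27)v + 1/9)(27v² + 54v + 27) + (0)
Last nonzero remainder: 27v² + 54v + 27. Dividing through by 27 gives the monic gcd v² + 2v + 1.
Cancel v² + 2v + 1 from numerator and denominator to get the reduced form.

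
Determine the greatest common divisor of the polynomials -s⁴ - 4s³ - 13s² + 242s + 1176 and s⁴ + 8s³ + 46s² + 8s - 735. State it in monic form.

Apply the Euclidean algorithm:
  -s⁴ - 4s³ - 13s² + 242s + 1176 = (-1)(s⁴ + 8s³ + 46s² + 8s - 735) + (4s³ + 33s² + 250s + 441)
  s⁴ + 8s³ + 46s² + 8s - 735 = ((1/4)s - 1/16)(4s³ + 33s² + 250s + 441) + (-(231/16)s² - (693/8)s - 11319/16)
  4s³ + 33s² + 250s + 441 = (-(64/231)s - 48/77)(-(231/16)s² - (693/8)s - 11319/16) + (0)
Last nonzero remainder: -(231/16)s² - (693/8)s - 11319/16. Dividing through by -231/16 gives the monic gcd s² + 6s + 49.

s² + 6s + 49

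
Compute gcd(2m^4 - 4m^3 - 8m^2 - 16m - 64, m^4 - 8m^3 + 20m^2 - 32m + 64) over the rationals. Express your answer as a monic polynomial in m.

m^3 - 4m^2 + 4m - 16

Repeated division with remainder:
  2m^4 - 4m^3 - 8m^2 - 16m - 64 = (2)(m^4 - 8m^3 + 20m^2 - 32m + 64) + (12m^3 - 48m^2 + 48m - 192)
  m^4 - 8m^3 + 20m^2 - 32m + 64 = ((1/12)m - 1/3)(12m^3 - 48m^2 + 48m - 192) + (0)
Last nonzero remainder: 12m^3 - 48m^2 + 48m - 192. Dividing through by 12 gives the monic gcd m^3 - 4m^2 + 4m - 16.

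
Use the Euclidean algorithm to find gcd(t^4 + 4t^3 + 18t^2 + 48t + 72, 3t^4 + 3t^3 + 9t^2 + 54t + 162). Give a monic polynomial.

By polynomial division,
  t^4 + 4t^3 + 18t^2 + 48t + 72 = (1/3)(3t^4 + 3t^3 + 9t^2 + 54t + 162) + (3t^3 + 15t^2 + 30t + 18)
  3t^4 + 3t^3 + 9t^2 + 54t + 162 = (t - 4)(3t^3 + 15t^2 + 30t + 18) + (39t^2 + 156t + 234)
  3t^3 + 15t^2 + 30t + 18 = ((1/13)t + 1/13)(39t^2 + 156t + 234) + (0)
Last nonzero remainder: 39t^2 + 156t + 234. Dividing through by 39 gives the monic gcd t^2 + 4t + 6.

t^2 + 4t + 6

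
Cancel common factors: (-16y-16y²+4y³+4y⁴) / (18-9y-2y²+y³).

(8y+12y²+4y³)/(-9+y²)

Repeated division with remainder:
  4y⁴+4y³-16y²-16y = (4y+12)(y³-2y²-9y+18) + (44y²+20y-216)
  y³-2y²-9y+18 = ((1/44)y-27/484)(44y²+20y-216) + (-(360/121)y+720/121)
  44y²+20y-216 = (-(1331/90)y-363/10)(-(360/121)y+720/121) + (0)
Last nonzero remainder: -(360/121)y+720/121. Dividing through by -360/121 gives the monic gcd y-2.
Cancel y-2 from numerator and denominator to get the reduced form.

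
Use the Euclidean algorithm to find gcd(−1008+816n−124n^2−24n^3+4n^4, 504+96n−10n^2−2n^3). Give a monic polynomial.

By polynomial division,
  4n^4−24n^3−124n^2+816n−1008 = (−2n+22)(−2n^3−10n^2+96n+504) + (288n^2−288n−12096)
  −2n^3−10n^2+96n+504 = (−(1/144)n−1/24)(288n^2−288n−12096) + (0)
Last nonzero remainder: 288n^2−288n−12096. Dividing through by 288 gives the monic gcd n^2−n−42.

−42−n+n^2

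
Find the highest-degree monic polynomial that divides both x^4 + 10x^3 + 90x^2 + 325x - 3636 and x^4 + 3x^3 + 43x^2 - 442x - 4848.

Euclidean algorithm in ℚ[x]:
  x^4 + 10x^3 + 90x^2 + 325x - 3636 = (x^4 + 3x^3 + 43x^2 - 442x - 4848) + (7x^3 + 47x^2 + 767x + 1212)
  x^4 + 3x^3 + 43x^2 - 442x - 4848 = ((1/7)x - 26/49)(7x^3 + 47x^2 + 767x + 1212) + (-(2040/49)x^2 - (10200/49)x - 206040/49)
  7x^3 + 47x^2 + 767x + 1212 = (-(343/2040)x - 49/170)(-(2040/49)x^2 - (10200/49)x - 206040/49) + (0)
Last nonzero remainder: -(2040/49)x^2 - (10200/49)x - 206040/49. Dividing through by -2040/49 gives the monic gcd x^2 + 5x + 101.

x^2 + 5x + 101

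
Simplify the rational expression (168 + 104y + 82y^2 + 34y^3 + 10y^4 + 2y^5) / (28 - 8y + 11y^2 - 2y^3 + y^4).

Euclidean algorithm in ℚ[y]:
  2y^5 + 10y^4 + 34y^3 + 82y^2 + 104y + 168 = (2y + 14)(y^4 - 2y^3 + 11y^2 - 8y + 28) + (40y^3 - 56y^2 + 160y - 224)
  y^4 - 2y^3 + 11y^2 - 8y + 28 = ((1/40)y - 3/200)(40y^3 - 56y^2 + 160y - 224) + ((154/25)y^2 + 616/25)
  40y^3 - 56y^2 + 160y - 224 = ((500/77)y - 100/11)((154/25)y^2 + 616/25) + (0)
Last nonzero remainder: (154/25)y^2 + 616/25. Dividing through by 154/25 gives the monic gcd y^2 + 4.
Cancel y^2 + 4 from numerator and denominator to get the reduced form.

(42 + 26y + 10y^2 + 2y^3)/(7 - 2y + y^2)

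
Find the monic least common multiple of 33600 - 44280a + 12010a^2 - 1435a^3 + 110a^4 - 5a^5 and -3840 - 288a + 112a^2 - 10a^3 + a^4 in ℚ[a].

-26880 + 28704a - 752a^2 - 1254a^3 + 199a^4 - 18a^5 + a^6

Euclidean algorithm in ℚ[a]:
  -5a^5 + 110a^4 - 1435a^3 + 12010a^2 - 44280a + 33600 = (-5a + 60)(a^4 - 10a^3 + 112a^2 - 288a - 3840) + (-275a^3 + 3850a^2 - 46200a + 264000)
  a^4 - 10a^3 + 112a^2 - 288a - 3840 = (-(1/275)a - 4/275)(-275a^3 + 3850a^2 - 46200a + 264000) + (0)
Last nonzero remainder: -275a^3 + 3850a^2 - 46200a + 264000. Dividing through by -275 gives the monic gcd a^3 - 14a^2 + 168a - 960.
Then lcm(f, g) = f·g / gcd(f, g); expanding and making the result monic gives the answer.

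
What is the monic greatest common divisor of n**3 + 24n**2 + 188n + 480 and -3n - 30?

Repeated division with remainder:
  n**3 + 24n**2 + 188n + 480 = (-(1/3)n**2 - (14/3)n - 16)(-3n - 30) + (0)
Last nonzero remainder: -3n - 30. Dividing through by -3 gives the monic gcd n + 10.

n + 10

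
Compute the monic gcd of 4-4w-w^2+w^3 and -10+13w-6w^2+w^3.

Repeated division with remainder:
  w^3-w^2-4w+4 = (w^3-6w^2+13w-10) + (5w^2-17w+14)
  w^3-6w^2+13w-10 = ((1/5)w-13/25)(5w^2-17w+14) + ((34/25)w-68/25)
  5w^2-17w+14 = ((125/34)w-175/34)((34/25)w-68/25) + (0)
Last nonzero remainder: (34/25)w-68/25. Dividing through by 34/25 gives the monic gcd w-2.

-2+w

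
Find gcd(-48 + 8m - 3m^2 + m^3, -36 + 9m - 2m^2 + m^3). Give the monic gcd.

Apply the Euclidean algorithm:
  m^3 - 3m^2 + 8m - 48 = (m^3 - 2m^2 + 9m - 36) + (-m^2 - m - 12)
  m^3 - 2m^2 + 9m - 36 = (-m + 3)(-m^2 - m - 12) + (0)
Last nonzero remainder: -m^2 - m - 12. Dividing through by -1 gives the monic gcd m^2 + m + 12.

12 + m + m^2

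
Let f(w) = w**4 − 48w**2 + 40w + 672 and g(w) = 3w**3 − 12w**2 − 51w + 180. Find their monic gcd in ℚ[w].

w + 4

Repeated division with remainder:
  w**4 − 48w**2 + 40w + 672 = ((1/3)w + 4/3)(3w**3 − 12w**2 − 51w + 180) + (−15w**2 + 48w + 432)
  3w**3 − 12w**2 − 51w + 180 = (−(1/5)w + 4/25)(−15w**2 + 48w + 432) + ((693/25)w + 2772/25)
  −15w**2 + 48w + 432 = (−(125/231)w + 300/77)((693/25)w + 2772/25) + (0)
Last nonzero remainder: (693/25)w + 2772/25. Dividing through by 693/25 gives the monic gcd w + 4.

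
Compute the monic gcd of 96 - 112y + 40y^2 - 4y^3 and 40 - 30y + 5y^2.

-2 + y

Repeated division with remainder:
  -4y^3 + 40y^2 - 112y + 96 = (-(4/5)y + 16/5)(5y^2 - 30y + 40) + (16y - 32)
  5y^2 - 30y + 40 = ((5/16)y - 5/4)(16y - 32) + (0)
Last nonzero remainder: 16y - 32. Dividing through by 16 gives the monic gcd y - 2.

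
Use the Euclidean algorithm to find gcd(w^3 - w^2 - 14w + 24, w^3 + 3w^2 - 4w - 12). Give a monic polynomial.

Repeated division with remainder:
  w^3 - w^2 - 14w + 24 = (w^3 + 3w^2 - 4w - 12) + (-4w^2 - 10w + 36)
  w^3 + 3w^2 - 4w - 12 = (-(1/4)w - 1/8)(-4w^2 - 10w + 36) + ((15/4)w - 15/2)
  -4w^2 - 10w + 36 = (-(16/15)w - 24/5)((15/4)w - 15/2) + (0)
Last nonzero remainder: (15/4)w - 15/2. Dividing through by 15/4 gives the monic gcd w - 2.

w - 2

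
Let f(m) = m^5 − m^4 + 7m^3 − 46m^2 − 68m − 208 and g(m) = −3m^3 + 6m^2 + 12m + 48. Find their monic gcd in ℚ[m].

Apply the Euclidean algorithm:
  m^5 − m^4 + 7m^3 − 46m^2 − 68m − 208 = (−(1/3)m^2 − (1/3)m − 13/3)(−3m^3 + 6m^2 + 12m + 48) + (0)
Last nonzero remainder: −3m^3 + 6m^2 + 12m + 48. Dividing through by −3 gives the monic gcd m^3 − 2m^2 − 4m − 16.

m^3 − 2m^2 − 4m − 16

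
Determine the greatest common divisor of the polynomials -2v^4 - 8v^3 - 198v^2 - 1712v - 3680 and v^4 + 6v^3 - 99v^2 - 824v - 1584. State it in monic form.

v^2 + 8v + 16

Repeated division with remainder:
  -2v^4 - 8v^3 - 198v^2 - 1712v - 3680 = (-2)(v^4 + 6v^3 - 99v^2 - 824v - 1584) + (4v^3 - 396v^2 - 3360v - 6848)
  v^4 + 6v^3 - 99v^2 - 824v - 1584 = ((1/4)v + 105/4)(4v^3 - 396v^2 - 3360v - 6848) + (11136v^2 + 89088v + 178176)
  4v^3 - 396v^2 - 3360v - 6848 = ((1/2784)v - 107/2784)(11136v^2 + 89088v + 178176) + (0)
Last nonzero remainder: 11136v^2 + 89088v + 178176. Dividing through by 11136 gives the monic gcd v^2 + 8v + 16.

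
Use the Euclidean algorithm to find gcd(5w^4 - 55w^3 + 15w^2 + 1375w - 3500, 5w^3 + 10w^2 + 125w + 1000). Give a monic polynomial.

w + 5

Euclidean algorithm in ℚ[w]:
  5w^4 - 55w^3 + 15w^2 + 1375w - 3500 = (w - 13)(5w^3 + 10w^2 + 125w + 1000) + (20w^2 + 2000w + 9500)
  5w^3 + 10w^2 + 125w + 1000 = ((1/4)w - 49/2)(20w^2 + 2000w + 9500) + (46750w + 233750)
  20w^2 + 2000w + 9500 = ((2/4675)w + 38/935)(46750w + 233750) + (0)
Last nonzero remainder: 46750w + 233750. Dividing through by 46750 gives the monic gcd w + 5.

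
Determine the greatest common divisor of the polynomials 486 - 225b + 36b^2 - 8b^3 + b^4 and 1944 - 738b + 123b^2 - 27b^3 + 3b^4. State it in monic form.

-162 + 21b - 5b^2 + b^3

Euclidean algorithm in ℚ[b]:
  b^4 - 8b^3 + 36b^2 - 225b + 486 = (1/3)(3b^4 - 27b^3 + 123b^2 - 738b + 1944) + (b^3 - 5b^2 + 21b - 162)
  3b^4 - 27b^3 + 123b^2 - 738b + 1944 = (3b - 12)(b^3 - 5b^2 + 21b - 162) + (0)
The last nonzero remainder b^3 - 5b^2 + 21b - 162 is already monic.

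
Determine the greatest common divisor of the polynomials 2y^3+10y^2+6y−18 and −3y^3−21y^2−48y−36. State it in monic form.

Repeated division with remainder:
  2y^3+10y^2+6y−18 = (−2/3)(−3y^3−21y^2−48y−36) + (−4y^2−26y−42)
  −3y^3−21y^2−48y−36 = ((3/4)y+3/8)(−4y^2−26y−42) + (−(27/4)y−81/4)
  −4y^2−26y−42 = ((16/27)y+56/27)(−(27/4)y−81/4) + (0)
Last nonzero remainder: −(27/4)y−81/4. Dividing through by −27/4 gives the monic gcd y+3.

y+3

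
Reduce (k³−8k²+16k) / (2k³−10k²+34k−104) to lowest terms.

(k²−4k)/(2k²−2k+26)

Euclidean algorithm in ℚ[k]:
  k³−8k²+16k = (1/2)(2k³−10k²+34k−104) + (−3k²−k+52)
  2k³−10k²+34k−104 = (−(2/3)k+32/9)(−3k²−k+52) + ((650/9)k−2600/9)
  −3k²−k+52 = (−(27/650)k−9/50)((650/9)k−2600/9) + (0)
Last nonzero remainder: (650/9)k−2600/9. Dividing through by 650/9 gives the monic gcd k−4.
Cancel k−4 from numerator and denominator to get the reduced form.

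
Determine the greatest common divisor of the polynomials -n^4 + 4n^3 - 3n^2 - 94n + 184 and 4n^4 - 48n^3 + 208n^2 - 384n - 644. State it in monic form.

n^2 - 6n + 23

Repeated division with remainder:
  -n^4 + 4n^3 - 3n^2 - 94n + 184 = (-1/4)(4n^4 - 48n^3 + 208n^2 - 384n - 644) + (-8n^3 + 49n^2 - 190n + 23)
  4n^4 - 48n^3 + 208n^2 - 384n - 644 = (-(1/2)n + 47/16)(-8n^3 + 49n^2 - 190n + 23) + (-(495/16)n^2 + (1485/8)n - 11385/16)
  -8n^3 + 49n^2 - 190n + 23 = ((128/495)n - 16/495)(-(495/16)n^2 + (1485/8)n - 11385/16) + (0)
Last nonzero remainder: -(495/16)n^2 + (1485/8)n - 11385/16. Dividing through by -495/16 gives the monic gcd n^2 - 6n + 23.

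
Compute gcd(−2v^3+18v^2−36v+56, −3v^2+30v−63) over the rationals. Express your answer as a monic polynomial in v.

v−7

Euclidean algorithm in ℚ[v]:
  −2v^3+18v^2−36v+56 = ((2/3)v+2/3)(−3v^2+30v−63) + (−14v+98)
  −3v^2+30v−63 = ((3/14)v−9/14)(−14v+98) + (0)
Last nonzero remainder: −14v+98. Dividing through by −14 gives the monic gcd v−7.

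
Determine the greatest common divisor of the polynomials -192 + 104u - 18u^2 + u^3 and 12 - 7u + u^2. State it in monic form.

Apply the Euclidean algorithm:
  u^3 - 18u^2 + 104u - 192 = (u - 11)(u^2 - 7u + 12) + (15u - 60)
  u^2 - 7u + 12 = ((1/15)u - 1/5)(15u - 60) + (0)
Last nonzero remainder: 15u - 60. Dividing through by 15 gives the monic gcd u - 4.

-4 + u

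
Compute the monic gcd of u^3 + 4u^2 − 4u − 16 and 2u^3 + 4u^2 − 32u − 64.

u^2 + 6u + 8

Apply the Euclidean algorithm:
  u^3 + 4u^2 − 4u − 16 = (1/2)(2u^3 + 4u^2 − 32u − 64) + (2u^2 + 12u + 16)
  2u^3 + 4u^2 − 32u − 64 = (u − 4)(2u^2 + 12u + 16) + (0)
Last nonzero remainder: 2u^2 + 12u + 16. Dividing through by 2 gives the monic gcd u^2 + 6u + 8.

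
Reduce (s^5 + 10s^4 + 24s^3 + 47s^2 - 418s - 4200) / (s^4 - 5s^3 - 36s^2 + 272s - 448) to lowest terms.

Apply the Euclidean algorithm:
  s^5 + 10s^4 + 24s^3 + 47s^2 - 418s - 4200 = (s + 15)(s^4 - 5s^3 - 36s^2 + 272s - 448) + (135s^3 + 315s^2 - 4050s + 2520)
  s^4 - 5s^3 - 36s^2 + 272s - 448 = ((1/135)s - 22/405)(135s^3 + 315s^2 - 4050s + 2520) + ((100/9)s^2 + (100/3)s - 2800/9)
  135s^3 + 315s^2 - 4050s + 2520 = ((243/20)s - 81/10)((100/9)s^2 + (100/3)s - 2800/9) + (0)
Last nonzero remainder: (100/9)s^2 + (100/3)s - 2800/9. Dividing through by 100/9 gives the monic gcd s^2 + 3s - 28.
Cancel s^2 + 3s - 28 from numerator and denominator to get the reduced form.

(s^3 + 7s^2 + 31s + 150)/(s^2 - 8s + 16)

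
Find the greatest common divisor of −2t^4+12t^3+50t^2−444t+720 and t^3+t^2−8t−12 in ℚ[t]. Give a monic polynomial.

t−3

By polynomial division,
  −2t^4+12t^3+50t^2−444t+720 = (−2t+14)(t^3+t^2−8t−12) + (20t^2−356t+888)
  t^3+t^2−8t−12 = ((1/20)t+47/50)(20t^2−356t+888) + ((7056/25)t−21168/25)
  20t^2−356t+888 = ((125/1764)t−925/882)((7056/25)t−21168/25) + (0)
Last nonzero remainder: (7056/25)t−21168/25. Dividing through by 7056/25 gives the monic gcd t−3.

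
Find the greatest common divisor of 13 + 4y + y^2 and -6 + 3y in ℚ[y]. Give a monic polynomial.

Repeated division with remainder:
  y^2 + 4y + 13 = ((1/3)y + 2)(3y - 6) + (25)
  3y - 6 = ((3/25)y - 6/25)(25) + (0)
The last nonzero remainder is the constant 25, so the polynomials are coprime and gcd = 1.

1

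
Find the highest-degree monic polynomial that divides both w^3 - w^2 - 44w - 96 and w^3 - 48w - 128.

w^2 - 4w - 32

Euclidean algorithm in ℚ[w]:
  w^3 - w^2 - 44w - 96 = (w^3 - 48w - 128) + (-w^2 + 4w + 32)
  w^3 - 48w - 128 = (-w - 4)(-w^2 + 4w + 32) + (0)
Last nonzero remainder: -w^2 + 4w + 32. Dividing through by -1 gives the monic gcd w^2 - 4w - 32.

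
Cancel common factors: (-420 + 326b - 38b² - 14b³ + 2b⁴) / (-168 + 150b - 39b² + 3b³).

By polynomial division,
  2b⁴ - 14b³ - 38b² + 326b - 420 = ((2/3)b + 4)(3b³ - 39b² + 150b - 168) + (18b² - 162b + 252)
  3b³ - 39b² + 150b - 168 = ((1/6)b - 2/3)(18b² - 162b + 252) + (0)
Last nonzero remainder: 18b² - 162b + 252. Dividing through by 18 gives the monic gcd b² - 9b + 14.
Cancel b² - 9b + 14 from numerator and denominator to get the reduced form.

(-30 + 4b + 2b²)/(-12 + 3b)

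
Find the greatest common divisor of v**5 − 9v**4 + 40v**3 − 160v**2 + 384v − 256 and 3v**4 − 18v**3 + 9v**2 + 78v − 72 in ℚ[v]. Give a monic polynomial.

v**2 − 5v + 4

Repeated division with remainder:
  v**5 − 9v**4 + 40v**3 − 160v**2 + 384v − 256 = ((1/3)v − 1)(3v**4 − 18v**3 + 9v**2 + 78v − 72) + (19v**3 − 177v**2 + 486v − 328)
  3v**4 − 18v**3 + 9v**2 + 78v − 72 = ((3/19)v + 189/361)(19v**3 − 177v**2 + 486v − 328) + ((9000/361)v**2 − (45000/361)v + 36000/361)
  19v**3 − 177v**2 + 486v − 328 = ((6859/9000)v − 14801/4500)((9000/361)v**2 − (45000/361)v + 36000/361) + (0)
Last nonzero remainder: (9000/361)v**2 − (45000/361)v + 36000/361. Dividing through by 9000/361 gives the monic gcd v**2 − 5v + 4.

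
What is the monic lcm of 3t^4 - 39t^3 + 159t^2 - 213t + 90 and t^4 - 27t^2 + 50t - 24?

t^6 - 11t^5 + 3t^4 + 347t^3 - 1384t^2 + 1764t - 720

Apply the Euclidean algorithm:
  3t^4 - 39t^3 + 159t^2 - 213t + 90 = (3)(t^4 - 27t^2 + 50t - 24) + (-39t^3 + 240t^2 - 363t + 162)
  t^4 - 27t^2 + 50t - 24 = (-(1/39)t - 80/507)(-39t^3 + 240t^2 - 363t + 162) + ((264/169)t^2 - (528/169)t + 264/169)
  -39t^3 + 240t^2 - 363t + 162 = (-(2197/88)t + 4563/44)((264/169)t^2 - (528/169)t + 264/169) + (0)
Last nonzero remainder: (264/169)t^2 - (528/169)t + 264/169. Dividing through by 264/169 gives the monic gcd t^2 - 2t + 1.
Then lcm(f, g) = f·g / gcd(f, g); expanding and making the result monic gives the answer.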